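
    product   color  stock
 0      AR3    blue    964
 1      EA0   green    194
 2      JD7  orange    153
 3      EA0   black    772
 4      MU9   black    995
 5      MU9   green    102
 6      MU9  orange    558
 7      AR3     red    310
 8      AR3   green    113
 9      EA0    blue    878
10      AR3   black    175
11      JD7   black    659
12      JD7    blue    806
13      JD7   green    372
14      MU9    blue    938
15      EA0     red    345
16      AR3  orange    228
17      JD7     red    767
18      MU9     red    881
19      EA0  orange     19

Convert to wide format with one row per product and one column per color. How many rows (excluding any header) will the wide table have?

4

4 distinct product values → 4 rows.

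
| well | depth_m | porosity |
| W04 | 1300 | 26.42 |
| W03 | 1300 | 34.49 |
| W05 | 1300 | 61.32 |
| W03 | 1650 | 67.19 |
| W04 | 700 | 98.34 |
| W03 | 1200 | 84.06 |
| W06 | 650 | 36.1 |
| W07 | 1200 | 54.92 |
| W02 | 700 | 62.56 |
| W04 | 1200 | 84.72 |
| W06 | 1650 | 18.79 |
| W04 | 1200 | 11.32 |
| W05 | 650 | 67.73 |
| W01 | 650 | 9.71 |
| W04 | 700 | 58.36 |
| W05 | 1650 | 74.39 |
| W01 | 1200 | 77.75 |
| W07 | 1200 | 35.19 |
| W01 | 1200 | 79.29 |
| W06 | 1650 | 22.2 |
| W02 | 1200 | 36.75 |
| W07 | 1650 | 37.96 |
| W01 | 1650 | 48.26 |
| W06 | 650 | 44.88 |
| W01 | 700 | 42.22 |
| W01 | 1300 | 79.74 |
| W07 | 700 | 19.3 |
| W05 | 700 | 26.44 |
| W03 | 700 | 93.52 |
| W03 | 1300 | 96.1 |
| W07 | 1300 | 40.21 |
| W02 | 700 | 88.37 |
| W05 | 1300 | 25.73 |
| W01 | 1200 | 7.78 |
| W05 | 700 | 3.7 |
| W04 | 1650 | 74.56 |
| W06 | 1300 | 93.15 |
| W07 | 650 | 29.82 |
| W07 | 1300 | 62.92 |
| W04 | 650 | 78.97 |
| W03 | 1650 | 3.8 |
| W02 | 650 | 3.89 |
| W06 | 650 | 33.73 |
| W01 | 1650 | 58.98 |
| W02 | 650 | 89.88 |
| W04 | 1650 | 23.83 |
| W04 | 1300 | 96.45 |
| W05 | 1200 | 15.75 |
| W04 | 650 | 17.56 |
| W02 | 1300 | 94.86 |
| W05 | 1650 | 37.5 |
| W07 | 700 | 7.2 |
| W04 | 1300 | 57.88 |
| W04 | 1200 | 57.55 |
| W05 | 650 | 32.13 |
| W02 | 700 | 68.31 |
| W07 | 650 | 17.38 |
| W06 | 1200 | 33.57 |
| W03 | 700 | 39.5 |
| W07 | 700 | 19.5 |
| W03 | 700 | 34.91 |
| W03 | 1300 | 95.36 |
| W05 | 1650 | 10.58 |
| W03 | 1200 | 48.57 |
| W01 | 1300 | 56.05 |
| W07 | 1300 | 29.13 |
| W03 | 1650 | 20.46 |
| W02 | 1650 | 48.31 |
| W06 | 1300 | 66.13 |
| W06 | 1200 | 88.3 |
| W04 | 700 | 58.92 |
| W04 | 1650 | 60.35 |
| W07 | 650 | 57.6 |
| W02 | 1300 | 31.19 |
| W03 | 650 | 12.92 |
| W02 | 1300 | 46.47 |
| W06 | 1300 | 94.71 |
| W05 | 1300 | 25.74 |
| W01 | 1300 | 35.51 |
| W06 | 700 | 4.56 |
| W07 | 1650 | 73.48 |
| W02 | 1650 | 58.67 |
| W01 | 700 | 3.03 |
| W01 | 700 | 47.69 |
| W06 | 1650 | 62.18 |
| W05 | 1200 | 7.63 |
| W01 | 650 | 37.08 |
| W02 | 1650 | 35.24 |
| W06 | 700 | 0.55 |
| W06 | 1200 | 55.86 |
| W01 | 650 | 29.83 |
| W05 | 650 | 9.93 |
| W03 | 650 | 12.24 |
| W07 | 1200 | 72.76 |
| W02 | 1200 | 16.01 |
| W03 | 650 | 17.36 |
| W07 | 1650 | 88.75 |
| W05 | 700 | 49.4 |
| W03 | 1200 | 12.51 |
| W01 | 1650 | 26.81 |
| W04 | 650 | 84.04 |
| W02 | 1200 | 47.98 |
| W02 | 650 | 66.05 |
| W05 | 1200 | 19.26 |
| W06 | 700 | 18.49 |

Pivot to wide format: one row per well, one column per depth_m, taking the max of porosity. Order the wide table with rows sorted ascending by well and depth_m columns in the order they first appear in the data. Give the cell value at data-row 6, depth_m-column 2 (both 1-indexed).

With rows sorted ascending by well, row 6 is well=W06. depth_m columns in first-appearance order: 1300, 1650, 700, 1200, 650; column 2 is 1650.
Long rows with well=W06, depth_m=1650: max(18.79, 22.2, 62.18) = 62.18.

62.18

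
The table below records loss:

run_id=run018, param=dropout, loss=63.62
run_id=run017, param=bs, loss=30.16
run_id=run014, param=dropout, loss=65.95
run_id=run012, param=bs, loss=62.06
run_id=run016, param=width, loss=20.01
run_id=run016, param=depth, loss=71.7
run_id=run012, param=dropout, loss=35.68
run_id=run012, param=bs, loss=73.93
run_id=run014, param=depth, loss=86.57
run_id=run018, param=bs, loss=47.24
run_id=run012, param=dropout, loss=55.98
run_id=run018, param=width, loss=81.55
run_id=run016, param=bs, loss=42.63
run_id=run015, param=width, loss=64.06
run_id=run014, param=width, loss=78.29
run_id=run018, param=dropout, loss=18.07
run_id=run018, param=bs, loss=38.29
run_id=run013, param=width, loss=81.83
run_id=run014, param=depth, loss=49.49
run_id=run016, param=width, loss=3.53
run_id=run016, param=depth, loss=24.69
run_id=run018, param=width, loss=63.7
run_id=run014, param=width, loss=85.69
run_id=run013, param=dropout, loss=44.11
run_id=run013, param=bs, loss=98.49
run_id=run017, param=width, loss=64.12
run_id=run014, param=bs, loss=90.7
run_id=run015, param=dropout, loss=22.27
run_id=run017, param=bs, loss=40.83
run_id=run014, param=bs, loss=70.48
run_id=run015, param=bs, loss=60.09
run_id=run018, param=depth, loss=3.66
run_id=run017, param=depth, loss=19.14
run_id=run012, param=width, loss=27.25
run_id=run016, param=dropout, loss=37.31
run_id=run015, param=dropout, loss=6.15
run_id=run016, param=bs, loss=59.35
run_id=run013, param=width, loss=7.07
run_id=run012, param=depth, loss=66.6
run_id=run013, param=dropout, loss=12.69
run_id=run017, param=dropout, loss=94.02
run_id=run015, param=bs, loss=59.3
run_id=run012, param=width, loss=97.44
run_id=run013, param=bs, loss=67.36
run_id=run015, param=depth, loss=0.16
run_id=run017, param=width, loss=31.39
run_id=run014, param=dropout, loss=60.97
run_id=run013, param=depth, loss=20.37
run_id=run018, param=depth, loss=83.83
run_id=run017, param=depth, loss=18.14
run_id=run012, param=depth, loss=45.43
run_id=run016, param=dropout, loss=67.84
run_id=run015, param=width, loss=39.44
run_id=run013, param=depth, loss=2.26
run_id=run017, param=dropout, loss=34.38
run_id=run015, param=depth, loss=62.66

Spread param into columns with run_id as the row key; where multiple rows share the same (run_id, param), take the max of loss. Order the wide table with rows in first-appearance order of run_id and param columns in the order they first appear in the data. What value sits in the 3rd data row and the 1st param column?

65.95

With rows in first-appearance order of run_id, row 3 is run_id=run014. param columns in first-appearance order: dropout, bs, width, depth; column 1 is dropout.
Long rows with run_id=run014, param=dropout: max(65.95, 60.97) = 65.95.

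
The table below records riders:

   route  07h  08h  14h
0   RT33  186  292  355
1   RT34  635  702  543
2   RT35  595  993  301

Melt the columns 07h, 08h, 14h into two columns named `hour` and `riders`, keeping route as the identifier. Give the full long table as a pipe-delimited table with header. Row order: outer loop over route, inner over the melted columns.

| route | hour | riders |
| RT33 | 07h | 186 |
| RT33 | 08h | 292 |
| RT33 | 14h | 355 |
| RT34 | 07h | 635 |
| RT34 | 08h | 702 |
| RT34 | 14h | 543 |
| RT35 | 07h | 595 |
| RT35 | 08h | 993 |
| RT35 | 14h | 301 |

Each (route, column) pair becomes one row: 3 × 3 = 9 rows.
For example, (RT33, 07h) → riders=186.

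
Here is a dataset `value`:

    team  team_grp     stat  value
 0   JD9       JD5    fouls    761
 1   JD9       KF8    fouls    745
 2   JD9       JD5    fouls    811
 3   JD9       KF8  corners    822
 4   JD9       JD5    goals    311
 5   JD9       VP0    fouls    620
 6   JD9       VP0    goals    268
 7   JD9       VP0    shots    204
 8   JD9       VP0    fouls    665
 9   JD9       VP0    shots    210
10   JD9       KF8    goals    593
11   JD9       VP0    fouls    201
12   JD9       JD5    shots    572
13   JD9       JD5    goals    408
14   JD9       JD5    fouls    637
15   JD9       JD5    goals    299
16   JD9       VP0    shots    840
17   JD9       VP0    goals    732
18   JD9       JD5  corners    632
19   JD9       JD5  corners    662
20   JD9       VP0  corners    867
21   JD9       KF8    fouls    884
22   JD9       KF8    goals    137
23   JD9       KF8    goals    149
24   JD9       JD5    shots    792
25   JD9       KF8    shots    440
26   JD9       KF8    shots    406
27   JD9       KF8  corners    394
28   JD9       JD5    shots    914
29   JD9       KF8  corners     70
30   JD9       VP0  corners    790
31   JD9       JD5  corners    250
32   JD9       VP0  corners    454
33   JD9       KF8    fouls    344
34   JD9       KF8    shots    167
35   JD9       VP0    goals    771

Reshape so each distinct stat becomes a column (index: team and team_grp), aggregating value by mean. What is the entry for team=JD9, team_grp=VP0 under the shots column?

Rows with team=JD9, team_grp=VP0 and stat=shots: value values are 204, 210, 840.
(204 + 210 + 840) / 3 = 418.

418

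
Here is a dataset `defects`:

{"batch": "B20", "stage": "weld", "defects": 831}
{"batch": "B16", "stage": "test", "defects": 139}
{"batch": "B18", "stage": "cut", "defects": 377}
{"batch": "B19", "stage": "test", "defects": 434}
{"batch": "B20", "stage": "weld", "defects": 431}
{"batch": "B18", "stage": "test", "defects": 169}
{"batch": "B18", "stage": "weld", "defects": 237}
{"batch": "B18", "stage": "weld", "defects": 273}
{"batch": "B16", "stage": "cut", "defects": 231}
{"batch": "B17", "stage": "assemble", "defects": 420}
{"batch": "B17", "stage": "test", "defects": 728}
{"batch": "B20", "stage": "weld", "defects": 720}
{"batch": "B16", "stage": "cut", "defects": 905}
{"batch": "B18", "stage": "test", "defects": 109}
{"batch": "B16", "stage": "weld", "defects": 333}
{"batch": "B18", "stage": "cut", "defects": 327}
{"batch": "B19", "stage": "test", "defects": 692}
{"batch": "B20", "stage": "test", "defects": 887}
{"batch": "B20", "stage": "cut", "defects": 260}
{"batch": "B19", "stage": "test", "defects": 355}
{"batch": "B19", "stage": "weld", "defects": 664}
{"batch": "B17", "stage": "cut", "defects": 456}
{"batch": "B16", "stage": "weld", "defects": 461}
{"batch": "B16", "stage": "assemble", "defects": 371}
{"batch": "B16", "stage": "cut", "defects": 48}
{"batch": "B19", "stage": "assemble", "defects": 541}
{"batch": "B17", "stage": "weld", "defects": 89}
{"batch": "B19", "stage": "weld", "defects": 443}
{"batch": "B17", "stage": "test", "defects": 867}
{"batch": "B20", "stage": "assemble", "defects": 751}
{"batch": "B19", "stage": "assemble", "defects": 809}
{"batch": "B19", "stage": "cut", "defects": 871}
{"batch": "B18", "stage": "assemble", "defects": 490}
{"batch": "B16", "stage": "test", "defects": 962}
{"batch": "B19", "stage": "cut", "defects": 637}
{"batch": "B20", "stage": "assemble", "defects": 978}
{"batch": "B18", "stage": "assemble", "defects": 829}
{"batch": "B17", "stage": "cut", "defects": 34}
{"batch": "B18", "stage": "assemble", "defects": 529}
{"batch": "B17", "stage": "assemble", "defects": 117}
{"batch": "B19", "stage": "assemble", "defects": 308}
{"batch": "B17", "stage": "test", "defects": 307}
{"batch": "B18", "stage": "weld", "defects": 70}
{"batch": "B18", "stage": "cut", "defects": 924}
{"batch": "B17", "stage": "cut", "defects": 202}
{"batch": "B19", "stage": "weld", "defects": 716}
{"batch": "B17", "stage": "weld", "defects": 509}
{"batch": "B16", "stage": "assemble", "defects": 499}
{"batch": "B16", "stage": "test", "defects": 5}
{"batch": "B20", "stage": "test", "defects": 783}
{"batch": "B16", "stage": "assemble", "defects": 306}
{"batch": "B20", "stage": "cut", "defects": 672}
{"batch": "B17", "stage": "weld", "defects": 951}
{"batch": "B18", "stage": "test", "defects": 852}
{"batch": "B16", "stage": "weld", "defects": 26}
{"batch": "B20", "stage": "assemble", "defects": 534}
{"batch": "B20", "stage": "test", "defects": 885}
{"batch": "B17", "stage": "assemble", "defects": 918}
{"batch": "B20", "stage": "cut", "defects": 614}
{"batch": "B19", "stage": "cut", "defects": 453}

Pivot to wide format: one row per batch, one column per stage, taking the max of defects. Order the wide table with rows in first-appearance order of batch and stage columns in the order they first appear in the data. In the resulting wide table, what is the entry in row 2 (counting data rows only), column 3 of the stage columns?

905

With rows in first-appearance order of batch, row 2 is batch=B16. stage columns in first-appearance order: weld, test, cut, assemble; column 3 is cut.
Long rows with batch=B16, stage=cut: max(231, 905, 48) = 905.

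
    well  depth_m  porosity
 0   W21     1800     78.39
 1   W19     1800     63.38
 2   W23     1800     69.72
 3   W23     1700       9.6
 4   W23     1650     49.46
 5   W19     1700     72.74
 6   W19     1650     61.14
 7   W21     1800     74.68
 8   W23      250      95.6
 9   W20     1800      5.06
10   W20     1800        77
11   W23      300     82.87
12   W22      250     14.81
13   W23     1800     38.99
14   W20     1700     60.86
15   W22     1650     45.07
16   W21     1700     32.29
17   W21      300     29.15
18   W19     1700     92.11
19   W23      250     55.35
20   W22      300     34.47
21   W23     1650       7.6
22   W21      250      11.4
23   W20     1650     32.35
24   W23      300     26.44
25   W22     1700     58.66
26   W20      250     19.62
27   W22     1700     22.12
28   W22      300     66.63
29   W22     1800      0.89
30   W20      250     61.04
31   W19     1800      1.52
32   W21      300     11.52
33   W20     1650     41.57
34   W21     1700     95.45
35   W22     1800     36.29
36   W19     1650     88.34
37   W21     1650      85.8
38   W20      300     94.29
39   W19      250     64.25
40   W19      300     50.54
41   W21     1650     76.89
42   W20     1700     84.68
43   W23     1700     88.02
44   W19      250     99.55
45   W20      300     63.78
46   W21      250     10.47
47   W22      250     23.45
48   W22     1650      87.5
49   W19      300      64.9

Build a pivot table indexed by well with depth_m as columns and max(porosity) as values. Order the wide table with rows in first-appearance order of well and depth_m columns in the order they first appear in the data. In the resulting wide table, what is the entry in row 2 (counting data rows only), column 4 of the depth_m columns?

With rows in first-appearance order of well, row 2 is well=W19. depth_m columns in first-appearance order: 1800, 1700, 1650, 250, 300; column 4 is 250.
Long rows with well=W19, depth_m=250: max(64.25, 99.55) = 99.55.

99.55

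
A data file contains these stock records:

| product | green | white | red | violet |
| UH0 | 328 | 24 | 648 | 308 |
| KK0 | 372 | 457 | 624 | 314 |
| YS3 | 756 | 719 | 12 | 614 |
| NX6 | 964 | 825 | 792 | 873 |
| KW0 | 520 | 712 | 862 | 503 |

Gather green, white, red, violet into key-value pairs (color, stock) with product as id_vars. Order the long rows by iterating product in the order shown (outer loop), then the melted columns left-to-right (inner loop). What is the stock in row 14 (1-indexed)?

20 rows total (5 × 4). Row 14: index ⌊(14-1)/4⌋ = 3 into product → NX6; (14-1) mod 4 = 1 into the melted columns → white.
So row 14 is (NX6, white, 825); stock = 825.

825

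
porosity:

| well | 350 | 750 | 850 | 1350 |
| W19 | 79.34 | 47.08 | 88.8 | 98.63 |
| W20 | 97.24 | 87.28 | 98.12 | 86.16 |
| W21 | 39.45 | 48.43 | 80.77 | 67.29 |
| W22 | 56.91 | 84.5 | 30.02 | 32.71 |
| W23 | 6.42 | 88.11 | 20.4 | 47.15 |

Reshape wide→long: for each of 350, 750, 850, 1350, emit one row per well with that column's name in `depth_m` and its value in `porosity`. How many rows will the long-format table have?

20

5 well values × 4 melted columns = 20 rows.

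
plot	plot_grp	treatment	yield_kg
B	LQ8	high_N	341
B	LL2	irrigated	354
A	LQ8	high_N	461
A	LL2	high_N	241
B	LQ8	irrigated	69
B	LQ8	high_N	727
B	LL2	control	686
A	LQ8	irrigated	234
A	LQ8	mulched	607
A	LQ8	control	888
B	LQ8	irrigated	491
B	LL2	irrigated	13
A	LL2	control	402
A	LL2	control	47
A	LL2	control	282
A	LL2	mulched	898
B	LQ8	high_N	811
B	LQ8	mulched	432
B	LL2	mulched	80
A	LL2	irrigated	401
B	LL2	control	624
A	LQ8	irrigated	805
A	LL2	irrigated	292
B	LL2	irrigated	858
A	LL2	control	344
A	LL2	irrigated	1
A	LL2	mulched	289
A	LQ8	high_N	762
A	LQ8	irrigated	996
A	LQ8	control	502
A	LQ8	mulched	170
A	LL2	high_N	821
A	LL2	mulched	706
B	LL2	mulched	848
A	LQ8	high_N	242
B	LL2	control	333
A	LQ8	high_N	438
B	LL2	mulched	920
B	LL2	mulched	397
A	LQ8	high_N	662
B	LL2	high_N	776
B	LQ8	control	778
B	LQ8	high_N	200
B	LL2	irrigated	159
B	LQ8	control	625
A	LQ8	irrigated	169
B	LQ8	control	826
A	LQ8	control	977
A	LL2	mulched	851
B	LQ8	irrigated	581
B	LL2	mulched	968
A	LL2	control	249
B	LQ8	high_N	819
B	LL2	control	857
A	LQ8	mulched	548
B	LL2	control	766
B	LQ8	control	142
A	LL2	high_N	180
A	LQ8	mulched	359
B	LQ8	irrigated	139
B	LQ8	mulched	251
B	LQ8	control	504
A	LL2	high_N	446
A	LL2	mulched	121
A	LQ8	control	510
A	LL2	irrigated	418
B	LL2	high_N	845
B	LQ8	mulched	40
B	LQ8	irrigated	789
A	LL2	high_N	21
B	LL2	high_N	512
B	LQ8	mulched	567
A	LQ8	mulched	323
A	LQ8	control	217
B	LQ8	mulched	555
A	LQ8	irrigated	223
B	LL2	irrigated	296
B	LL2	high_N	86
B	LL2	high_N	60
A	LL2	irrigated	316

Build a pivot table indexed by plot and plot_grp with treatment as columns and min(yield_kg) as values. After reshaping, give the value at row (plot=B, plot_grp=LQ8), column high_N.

200

Rows with plot=B, plot_grp=LQ8 and treatment=high_N: yield_kg values are 341, 727, 811, 200, 819.
min(341, 727, 811, 200, 819) = 200.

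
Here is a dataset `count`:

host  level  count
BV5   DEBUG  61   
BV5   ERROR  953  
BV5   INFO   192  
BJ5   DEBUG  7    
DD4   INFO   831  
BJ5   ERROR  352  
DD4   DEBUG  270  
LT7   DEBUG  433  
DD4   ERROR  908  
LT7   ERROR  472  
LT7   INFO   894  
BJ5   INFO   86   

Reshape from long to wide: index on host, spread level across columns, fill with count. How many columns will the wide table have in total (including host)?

1 column for host plus 3 distinct level values → 4 columns.

4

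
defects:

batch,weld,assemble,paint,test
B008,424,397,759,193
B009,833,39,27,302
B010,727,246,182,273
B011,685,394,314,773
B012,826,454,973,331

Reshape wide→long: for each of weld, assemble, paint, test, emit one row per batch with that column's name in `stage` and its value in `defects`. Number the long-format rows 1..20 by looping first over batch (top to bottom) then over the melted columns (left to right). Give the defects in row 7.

27

20 rows total (5 × 4). Row 7: index ⌊(7-1)/4⌋ = 1 into batch → B009; (7-1) mod 4 = 2 into the melted columns → paint.
So row 7 is (B009, paint, 27); defects = 27.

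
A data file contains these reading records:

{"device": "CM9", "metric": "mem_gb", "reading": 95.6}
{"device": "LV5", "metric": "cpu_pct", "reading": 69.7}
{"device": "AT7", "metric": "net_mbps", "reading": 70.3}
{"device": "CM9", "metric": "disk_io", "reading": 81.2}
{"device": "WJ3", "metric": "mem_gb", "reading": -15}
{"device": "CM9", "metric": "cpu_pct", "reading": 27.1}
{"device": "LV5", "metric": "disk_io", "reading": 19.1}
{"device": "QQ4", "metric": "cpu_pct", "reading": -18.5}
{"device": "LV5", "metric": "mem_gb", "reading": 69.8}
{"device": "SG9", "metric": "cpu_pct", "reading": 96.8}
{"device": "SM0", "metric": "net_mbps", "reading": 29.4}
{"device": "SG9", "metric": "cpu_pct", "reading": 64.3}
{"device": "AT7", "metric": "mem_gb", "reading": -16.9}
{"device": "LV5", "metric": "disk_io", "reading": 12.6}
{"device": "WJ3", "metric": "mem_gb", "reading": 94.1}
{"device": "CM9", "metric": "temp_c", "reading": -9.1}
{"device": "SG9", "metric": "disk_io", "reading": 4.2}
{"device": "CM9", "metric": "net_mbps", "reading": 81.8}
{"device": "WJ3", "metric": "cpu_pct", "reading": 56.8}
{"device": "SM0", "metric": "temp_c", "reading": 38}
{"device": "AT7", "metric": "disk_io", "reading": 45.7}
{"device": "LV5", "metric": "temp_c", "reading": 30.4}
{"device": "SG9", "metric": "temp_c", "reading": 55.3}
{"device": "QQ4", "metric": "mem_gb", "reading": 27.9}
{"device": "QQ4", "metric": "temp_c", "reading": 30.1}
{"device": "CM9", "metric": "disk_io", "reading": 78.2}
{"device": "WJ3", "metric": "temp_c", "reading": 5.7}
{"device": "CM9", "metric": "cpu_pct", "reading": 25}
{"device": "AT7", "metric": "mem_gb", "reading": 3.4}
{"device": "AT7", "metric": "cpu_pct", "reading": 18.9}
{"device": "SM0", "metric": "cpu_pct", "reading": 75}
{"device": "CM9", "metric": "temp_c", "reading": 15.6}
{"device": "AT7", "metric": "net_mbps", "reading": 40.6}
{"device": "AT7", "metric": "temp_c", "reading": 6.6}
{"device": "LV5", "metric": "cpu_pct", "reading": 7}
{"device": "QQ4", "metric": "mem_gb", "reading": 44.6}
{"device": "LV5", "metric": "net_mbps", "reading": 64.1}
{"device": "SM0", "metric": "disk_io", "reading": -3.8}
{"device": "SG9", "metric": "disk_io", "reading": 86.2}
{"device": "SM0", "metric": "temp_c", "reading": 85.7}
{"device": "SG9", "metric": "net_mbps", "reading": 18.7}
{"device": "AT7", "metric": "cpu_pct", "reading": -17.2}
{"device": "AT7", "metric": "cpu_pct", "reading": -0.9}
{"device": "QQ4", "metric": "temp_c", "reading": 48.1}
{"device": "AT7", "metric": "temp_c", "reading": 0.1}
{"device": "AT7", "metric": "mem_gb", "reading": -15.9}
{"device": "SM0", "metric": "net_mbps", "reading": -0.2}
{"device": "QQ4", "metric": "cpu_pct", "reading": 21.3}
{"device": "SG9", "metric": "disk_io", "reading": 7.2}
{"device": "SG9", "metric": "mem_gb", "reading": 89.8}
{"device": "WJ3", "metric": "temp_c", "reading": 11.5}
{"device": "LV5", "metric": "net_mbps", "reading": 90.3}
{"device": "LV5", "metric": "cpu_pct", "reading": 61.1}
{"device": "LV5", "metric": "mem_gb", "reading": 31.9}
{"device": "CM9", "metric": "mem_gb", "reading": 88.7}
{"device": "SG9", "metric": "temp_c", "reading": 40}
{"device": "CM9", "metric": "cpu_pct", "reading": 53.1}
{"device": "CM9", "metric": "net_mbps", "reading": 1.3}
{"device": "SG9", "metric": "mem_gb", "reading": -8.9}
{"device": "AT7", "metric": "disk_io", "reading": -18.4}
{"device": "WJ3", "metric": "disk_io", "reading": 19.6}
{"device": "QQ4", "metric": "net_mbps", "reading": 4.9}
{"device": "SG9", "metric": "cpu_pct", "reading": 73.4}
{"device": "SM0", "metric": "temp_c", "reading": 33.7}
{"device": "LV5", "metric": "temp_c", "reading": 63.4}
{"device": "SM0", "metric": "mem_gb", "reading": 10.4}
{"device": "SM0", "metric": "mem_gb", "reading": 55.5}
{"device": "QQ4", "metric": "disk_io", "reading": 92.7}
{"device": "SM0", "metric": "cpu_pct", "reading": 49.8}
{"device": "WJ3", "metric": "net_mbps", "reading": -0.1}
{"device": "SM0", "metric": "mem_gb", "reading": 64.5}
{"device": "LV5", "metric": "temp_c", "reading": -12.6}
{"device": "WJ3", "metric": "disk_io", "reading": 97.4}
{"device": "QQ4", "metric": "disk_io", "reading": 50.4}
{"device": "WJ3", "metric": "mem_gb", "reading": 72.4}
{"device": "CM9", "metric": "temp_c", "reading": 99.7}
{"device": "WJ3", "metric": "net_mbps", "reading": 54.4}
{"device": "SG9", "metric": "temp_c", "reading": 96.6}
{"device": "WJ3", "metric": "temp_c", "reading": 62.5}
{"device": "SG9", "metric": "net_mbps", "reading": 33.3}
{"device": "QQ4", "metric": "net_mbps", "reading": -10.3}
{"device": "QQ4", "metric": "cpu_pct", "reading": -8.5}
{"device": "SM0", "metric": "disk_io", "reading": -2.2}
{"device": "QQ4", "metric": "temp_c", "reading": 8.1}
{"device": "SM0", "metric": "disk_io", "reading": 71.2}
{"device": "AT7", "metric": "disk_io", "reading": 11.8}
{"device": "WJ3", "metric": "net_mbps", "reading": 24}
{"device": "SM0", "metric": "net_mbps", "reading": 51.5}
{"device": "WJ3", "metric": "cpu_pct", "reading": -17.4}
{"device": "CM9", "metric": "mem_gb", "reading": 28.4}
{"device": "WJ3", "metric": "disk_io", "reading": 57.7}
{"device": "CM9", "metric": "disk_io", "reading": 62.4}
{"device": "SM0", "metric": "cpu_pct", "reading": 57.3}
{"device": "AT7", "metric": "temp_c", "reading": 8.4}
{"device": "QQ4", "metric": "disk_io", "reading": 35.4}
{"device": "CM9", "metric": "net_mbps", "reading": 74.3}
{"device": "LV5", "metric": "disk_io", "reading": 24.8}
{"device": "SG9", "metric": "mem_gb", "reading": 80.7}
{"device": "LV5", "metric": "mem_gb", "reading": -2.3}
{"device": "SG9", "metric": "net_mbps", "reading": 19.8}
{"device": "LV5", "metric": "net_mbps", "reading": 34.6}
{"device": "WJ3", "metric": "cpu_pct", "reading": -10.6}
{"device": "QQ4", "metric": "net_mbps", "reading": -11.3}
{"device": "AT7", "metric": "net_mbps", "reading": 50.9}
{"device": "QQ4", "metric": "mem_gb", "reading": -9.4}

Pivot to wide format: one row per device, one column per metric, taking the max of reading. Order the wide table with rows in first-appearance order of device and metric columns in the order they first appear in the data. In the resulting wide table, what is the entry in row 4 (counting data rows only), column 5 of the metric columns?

With rows in first-appearance order of device, row 4 is device=WJ3. metric columns in first-appearance order: mem_gb, cpu_pct, net_mbps, disk_io, temp_c; column 5 is temp_c.
Long rows with device=WJ3, metric=temp_c: max(5.7, 11.5, 62.5) = 62.5.

62.5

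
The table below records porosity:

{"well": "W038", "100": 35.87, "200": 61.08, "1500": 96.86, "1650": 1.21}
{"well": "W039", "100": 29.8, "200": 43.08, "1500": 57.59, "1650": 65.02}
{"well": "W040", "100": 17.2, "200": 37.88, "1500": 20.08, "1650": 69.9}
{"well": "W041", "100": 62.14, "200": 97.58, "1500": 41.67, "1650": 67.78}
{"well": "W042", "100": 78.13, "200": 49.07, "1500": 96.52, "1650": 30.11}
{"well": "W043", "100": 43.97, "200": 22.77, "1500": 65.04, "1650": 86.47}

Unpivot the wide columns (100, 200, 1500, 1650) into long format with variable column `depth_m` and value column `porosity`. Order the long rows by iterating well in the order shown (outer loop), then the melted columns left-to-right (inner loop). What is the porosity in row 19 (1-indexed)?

24 rows total (6 × 4). Row 19: index ⌊(19-1)/4⌋ = 4 into well → W042; (19-1) mod 4 = 2 into the melted columns → 1500.
So row 19 is (W042, 1500, 96.52); porosity = 96.52.

96.52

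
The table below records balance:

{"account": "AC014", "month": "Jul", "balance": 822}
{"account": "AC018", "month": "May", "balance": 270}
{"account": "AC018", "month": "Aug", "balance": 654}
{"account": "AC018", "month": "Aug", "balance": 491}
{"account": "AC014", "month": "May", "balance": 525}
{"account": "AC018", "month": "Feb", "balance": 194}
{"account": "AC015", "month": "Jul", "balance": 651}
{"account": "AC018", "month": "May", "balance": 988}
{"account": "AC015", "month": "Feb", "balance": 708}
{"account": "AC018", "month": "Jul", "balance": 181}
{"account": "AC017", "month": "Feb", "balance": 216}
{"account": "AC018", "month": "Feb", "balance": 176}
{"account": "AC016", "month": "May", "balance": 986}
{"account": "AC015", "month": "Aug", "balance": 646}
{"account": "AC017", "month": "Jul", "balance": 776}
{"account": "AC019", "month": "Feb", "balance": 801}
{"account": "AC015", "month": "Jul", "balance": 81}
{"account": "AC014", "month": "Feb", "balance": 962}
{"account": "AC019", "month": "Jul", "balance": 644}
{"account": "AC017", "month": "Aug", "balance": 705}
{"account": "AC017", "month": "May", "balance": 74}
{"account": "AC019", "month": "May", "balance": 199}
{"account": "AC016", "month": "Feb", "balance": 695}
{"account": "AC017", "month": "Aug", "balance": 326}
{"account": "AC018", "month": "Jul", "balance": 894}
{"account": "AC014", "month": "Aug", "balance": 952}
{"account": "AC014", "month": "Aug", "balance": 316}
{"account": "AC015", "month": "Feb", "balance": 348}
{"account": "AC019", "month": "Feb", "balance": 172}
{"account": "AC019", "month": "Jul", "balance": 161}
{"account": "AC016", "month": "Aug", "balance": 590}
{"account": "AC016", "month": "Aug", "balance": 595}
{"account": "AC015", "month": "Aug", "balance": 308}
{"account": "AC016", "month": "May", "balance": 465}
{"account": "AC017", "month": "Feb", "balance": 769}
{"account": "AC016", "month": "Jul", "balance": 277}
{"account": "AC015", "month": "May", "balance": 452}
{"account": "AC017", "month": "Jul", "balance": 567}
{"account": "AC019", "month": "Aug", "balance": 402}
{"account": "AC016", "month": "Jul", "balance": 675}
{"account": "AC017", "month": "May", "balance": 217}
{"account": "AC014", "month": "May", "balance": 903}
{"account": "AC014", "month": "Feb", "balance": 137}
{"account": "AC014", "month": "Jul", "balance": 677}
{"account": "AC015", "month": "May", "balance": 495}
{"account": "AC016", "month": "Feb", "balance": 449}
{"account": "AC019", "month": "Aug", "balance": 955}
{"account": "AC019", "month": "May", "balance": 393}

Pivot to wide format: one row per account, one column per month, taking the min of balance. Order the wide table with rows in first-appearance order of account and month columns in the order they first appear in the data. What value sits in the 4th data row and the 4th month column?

With rows in first-appearance order of account, row 4 is account=AC017. month columns in first-appearance order: Jul, May, Aug, Feb; column 4 is Feb.
Long rows with account=AC017, month=Feb: min(216, 769) = 216.

216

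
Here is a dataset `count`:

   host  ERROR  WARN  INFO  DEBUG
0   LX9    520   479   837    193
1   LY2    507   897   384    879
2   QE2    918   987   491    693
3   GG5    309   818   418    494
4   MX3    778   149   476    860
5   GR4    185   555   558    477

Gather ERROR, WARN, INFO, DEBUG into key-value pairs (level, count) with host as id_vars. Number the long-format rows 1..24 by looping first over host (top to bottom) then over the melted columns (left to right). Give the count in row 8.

879

24 rows total (6 × 4). Row 8: index ⌊(8-1)/4⌋ = 1 into host → LY2; (8-1) mod 4 = 3 into the melted columns → DEBUG.
So row 8 is (LY2, DEBUG, 879); count = 879.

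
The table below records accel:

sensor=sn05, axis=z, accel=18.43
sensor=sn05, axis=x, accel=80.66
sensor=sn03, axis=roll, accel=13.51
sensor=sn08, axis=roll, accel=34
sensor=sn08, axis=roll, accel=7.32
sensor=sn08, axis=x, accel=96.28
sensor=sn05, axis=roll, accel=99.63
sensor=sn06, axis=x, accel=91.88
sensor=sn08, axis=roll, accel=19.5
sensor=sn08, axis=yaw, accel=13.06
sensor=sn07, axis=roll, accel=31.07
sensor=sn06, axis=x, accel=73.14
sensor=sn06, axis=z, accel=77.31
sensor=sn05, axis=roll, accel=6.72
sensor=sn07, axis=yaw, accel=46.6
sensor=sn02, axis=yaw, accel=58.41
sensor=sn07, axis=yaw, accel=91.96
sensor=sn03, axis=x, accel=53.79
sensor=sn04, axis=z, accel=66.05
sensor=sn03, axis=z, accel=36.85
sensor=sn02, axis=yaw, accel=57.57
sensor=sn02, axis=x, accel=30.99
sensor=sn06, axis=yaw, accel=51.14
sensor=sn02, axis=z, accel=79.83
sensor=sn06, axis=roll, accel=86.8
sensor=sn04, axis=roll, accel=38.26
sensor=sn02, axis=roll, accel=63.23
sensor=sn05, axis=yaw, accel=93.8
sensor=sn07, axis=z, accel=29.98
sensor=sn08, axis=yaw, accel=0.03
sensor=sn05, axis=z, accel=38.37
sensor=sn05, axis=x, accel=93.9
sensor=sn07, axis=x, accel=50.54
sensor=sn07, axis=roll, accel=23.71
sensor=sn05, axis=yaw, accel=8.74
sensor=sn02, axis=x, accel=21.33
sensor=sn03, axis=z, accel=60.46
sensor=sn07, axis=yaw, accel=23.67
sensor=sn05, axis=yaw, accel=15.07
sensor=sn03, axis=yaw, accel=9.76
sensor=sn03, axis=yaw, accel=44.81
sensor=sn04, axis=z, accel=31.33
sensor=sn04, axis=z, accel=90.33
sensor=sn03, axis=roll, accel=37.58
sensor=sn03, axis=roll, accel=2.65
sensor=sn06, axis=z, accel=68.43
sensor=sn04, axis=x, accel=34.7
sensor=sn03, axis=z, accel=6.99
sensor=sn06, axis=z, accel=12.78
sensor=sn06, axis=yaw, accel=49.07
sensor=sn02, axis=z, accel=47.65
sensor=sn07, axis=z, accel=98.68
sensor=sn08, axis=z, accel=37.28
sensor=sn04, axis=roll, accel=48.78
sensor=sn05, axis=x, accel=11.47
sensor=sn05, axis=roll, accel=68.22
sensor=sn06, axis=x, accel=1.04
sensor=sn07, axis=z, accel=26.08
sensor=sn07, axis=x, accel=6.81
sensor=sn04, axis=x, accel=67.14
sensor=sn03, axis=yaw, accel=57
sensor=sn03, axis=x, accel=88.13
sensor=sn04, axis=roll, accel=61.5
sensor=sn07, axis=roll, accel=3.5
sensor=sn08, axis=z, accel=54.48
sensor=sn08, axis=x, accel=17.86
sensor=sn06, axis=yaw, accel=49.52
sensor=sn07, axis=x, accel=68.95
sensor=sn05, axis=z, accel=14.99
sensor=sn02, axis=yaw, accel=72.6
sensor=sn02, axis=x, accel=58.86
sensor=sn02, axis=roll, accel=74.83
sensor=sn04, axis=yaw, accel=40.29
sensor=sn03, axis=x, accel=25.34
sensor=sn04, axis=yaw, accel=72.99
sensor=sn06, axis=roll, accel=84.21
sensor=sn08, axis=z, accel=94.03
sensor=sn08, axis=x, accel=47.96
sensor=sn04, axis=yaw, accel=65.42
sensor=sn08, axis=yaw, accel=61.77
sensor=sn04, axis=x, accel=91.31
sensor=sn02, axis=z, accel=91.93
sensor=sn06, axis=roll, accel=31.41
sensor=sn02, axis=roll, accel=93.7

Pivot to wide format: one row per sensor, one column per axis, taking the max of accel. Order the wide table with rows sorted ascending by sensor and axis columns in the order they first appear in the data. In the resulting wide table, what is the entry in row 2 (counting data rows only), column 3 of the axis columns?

With rows sorted ascending by sensor, row 2 is sensor=sn03. axis columns in first-appearance order: z, x, roll, yaw; column 3 is roll.
Long rows with sensor=sn03, axis=roll: max(13.51, 37.58, 2.65) = 37.58.

37.58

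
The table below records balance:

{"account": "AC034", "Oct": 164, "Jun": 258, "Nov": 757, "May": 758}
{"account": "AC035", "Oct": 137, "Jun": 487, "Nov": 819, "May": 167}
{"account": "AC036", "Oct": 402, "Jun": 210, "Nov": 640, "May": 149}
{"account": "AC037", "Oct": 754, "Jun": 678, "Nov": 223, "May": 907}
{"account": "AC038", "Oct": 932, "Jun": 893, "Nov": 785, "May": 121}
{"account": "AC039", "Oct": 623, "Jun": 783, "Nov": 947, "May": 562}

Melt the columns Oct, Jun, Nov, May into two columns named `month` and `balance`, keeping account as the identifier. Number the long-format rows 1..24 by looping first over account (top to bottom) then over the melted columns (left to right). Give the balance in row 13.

24 rows total (6 × 4). Row 13: index ⌊(13-1)/4⌋ = 3 into account → AC037; (13-1) mod 4 = 0 into the melted columns → Oct.
So row 13 is (AC037, Oct, 754); balance = 754.

754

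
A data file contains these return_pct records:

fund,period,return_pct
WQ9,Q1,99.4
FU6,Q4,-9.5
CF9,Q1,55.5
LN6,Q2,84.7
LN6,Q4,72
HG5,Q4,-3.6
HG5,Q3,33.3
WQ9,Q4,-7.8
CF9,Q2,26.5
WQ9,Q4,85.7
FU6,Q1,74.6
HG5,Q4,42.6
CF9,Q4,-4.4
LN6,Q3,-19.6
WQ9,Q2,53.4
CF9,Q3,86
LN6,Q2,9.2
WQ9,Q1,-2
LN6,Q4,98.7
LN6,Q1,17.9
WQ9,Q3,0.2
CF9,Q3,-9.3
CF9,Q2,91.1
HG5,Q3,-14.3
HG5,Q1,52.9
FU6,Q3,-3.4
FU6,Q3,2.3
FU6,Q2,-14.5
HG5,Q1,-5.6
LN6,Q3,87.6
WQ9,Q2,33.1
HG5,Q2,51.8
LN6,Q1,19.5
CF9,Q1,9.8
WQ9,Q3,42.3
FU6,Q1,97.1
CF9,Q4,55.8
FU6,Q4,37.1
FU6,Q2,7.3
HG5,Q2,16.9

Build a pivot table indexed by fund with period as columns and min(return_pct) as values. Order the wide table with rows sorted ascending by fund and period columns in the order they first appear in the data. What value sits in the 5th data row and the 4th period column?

With rows sorted ascending by fund, row 5 is fund=WQ9. period columns in first-appearance order: Q1, Q4, Q2, Q3; column 4 is Q3.
Long rows with fund=WQ9, period=Q3: min(0.2, 42.3) = 0.2.

0.2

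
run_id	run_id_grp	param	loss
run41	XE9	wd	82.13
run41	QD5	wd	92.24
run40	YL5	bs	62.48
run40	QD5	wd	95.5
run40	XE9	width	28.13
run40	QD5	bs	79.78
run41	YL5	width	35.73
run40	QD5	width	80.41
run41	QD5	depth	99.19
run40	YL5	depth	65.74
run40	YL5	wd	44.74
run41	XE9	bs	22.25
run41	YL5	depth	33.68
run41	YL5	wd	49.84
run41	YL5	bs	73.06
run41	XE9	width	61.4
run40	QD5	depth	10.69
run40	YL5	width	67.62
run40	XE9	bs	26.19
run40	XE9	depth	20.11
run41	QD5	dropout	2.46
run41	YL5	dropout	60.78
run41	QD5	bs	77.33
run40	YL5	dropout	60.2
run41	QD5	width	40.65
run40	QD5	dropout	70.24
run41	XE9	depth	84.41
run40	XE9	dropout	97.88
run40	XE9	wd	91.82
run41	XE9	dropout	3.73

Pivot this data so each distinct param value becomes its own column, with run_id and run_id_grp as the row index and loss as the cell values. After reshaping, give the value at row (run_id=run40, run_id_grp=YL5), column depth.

65.74

Wide layout: rows indexed by run_id and run_id_grp, columns are the 5 distinct param values (wd, bs, width, depth, dropout).
Cell (run_id=run40, run_id_grp=YL5, param=depth) draws from the long row where run_id=run40, run_id_grp=YL5 and param=depth, which has loss=65.74.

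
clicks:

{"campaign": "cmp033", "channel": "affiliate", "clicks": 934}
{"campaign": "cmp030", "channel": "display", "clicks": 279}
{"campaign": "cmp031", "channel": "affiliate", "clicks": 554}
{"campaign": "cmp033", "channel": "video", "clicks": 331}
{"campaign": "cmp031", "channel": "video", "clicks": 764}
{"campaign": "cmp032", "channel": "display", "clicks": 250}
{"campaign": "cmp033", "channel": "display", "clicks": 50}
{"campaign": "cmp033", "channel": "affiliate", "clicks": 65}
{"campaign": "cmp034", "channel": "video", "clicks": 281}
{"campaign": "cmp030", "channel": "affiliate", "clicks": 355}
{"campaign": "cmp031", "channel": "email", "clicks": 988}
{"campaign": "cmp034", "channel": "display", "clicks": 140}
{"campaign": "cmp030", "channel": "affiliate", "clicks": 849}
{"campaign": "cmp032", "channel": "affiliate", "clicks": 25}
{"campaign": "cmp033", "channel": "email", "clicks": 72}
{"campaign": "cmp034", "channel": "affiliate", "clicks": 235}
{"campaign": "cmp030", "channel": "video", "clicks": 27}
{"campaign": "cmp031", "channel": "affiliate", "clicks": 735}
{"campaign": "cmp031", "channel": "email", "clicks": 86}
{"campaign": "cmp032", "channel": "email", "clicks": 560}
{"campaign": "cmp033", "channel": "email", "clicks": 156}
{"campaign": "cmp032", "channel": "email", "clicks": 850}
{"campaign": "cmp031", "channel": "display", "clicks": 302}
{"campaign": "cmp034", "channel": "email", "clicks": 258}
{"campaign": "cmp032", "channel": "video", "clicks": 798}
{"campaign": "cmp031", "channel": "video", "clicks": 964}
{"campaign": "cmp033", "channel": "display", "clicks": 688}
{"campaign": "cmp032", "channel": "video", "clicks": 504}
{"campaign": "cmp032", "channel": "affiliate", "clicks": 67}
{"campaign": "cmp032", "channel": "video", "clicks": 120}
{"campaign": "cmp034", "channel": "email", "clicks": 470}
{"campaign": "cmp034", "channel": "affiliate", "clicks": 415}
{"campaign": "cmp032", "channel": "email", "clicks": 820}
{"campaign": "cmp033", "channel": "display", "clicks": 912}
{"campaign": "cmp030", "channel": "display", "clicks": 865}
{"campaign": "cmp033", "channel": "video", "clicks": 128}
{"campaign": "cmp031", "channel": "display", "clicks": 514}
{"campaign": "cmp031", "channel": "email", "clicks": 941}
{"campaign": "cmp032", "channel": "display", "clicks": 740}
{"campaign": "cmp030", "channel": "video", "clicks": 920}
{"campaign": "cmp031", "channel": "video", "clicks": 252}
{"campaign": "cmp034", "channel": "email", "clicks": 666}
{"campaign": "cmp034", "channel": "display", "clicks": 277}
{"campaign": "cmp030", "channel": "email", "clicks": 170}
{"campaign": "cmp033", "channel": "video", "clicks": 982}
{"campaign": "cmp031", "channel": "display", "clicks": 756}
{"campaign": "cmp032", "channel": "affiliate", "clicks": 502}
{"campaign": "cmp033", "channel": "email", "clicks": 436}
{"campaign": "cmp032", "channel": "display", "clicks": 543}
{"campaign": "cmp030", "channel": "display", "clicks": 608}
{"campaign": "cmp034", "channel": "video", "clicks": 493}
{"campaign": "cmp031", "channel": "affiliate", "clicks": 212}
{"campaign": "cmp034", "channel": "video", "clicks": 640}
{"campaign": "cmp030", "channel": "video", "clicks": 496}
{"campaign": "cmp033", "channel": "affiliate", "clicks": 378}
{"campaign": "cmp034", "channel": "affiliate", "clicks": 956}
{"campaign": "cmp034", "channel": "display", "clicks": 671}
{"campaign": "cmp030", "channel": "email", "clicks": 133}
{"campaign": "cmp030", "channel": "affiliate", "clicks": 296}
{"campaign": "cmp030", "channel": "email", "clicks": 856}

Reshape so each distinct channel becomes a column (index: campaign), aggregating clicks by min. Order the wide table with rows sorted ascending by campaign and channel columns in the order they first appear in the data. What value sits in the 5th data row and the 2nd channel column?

With rows sorted ascending by campaign, row 5 is campaign=cmp034. channel columns in first-appearance order: affiliate, display, video, email; column 2 is display.
Long rows with campaign=cmp034, channel=display: min(140, 277, 671) = 140.

140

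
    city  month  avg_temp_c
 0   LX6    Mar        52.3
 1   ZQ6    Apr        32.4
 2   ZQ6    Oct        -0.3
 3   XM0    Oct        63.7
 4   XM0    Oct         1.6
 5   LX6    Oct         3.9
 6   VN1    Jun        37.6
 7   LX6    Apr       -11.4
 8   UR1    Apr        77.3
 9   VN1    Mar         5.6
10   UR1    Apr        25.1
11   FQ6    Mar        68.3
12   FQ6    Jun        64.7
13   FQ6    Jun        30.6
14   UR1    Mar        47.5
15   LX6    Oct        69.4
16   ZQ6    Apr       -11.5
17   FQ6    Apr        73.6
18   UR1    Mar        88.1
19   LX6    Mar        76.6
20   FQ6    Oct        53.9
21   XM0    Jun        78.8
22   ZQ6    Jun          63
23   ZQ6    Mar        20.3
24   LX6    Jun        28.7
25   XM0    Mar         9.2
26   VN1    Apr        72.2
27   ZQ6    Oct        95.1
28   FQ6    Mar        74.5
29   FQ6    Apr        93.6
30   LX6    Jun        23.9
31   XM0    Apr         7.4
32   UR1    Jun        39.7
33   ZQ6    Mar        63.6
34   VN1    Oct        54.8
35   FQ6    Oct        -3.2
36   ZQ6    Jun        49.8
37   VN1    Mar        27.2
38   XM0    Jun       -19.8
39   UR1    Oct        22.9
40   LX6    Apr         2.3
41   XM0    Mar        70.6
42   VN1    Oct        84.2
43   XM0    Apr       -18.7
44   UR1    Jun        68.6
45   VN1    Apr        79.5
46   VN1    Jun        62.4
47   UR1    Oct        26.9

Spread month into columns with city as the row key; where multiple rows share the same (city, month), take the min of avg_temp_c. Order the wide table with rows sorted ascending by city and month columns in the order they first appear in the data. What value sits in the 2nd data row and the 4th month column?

With rows sorted ascending by city, row 2 is city=LX6. month columns in first-appearance order: Mar, Apr, Oct, Jun; column 4 is Jun.
Long rows with city=LX6, month=Jun: min(28.7, 23.9) = 23.9.

23.9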